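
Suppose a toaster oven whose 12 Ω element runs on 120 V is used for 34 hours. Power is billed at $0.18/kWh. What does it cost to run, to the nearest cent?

Power = V²/R = 120²/12 = 1200 W = 1.2 kW
Energy = 1.2 kW × 34 h = 40.8 kWh
Cost = 40.8 kWh × $0.18/kWh = $7.34

$7.34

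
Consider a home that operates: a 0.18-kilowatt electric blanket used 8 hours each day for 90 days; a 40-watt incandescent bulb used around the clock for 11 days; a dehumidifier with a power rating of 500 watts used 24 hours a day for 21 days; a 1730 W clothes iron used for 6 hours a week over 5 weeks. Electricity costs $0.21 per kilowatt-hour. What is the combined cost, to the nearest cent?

electric blanket: Runtime = 8 h/day × 90 days = 720 h
electric blanket: 0.18 kW × 720 h = 129.6 kWh
incandescent bulb: Runtime = 24 h × 11 = 264 h
incandescent bulb: 0.04 kW × 264 h = 10.56 kWh
dehumidifier: Runtime = 24 h × 21 = 504 h
dehumidifier: 0.5 kW × 504 h = 252 kWh
clothes iron: Runtime = 6 h/week × 5 weeks = 30 h
clothes iron: 1.73 kW × 30 h = 51.9 kWh
Total energy = 444.06 kWh
Cost = 444.06 × $0.21 = $93.25

$93.25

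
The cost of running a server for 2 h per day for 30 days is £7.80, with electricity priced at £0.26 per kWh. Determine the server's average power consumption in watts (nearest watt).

500 W

Energy = £7.80 ÷ £0.26/kWh = 30 kWh
Runtime = 2 h/day × 30 days = 60 h
Power = 30 kWh ÷ 60 h = 0.5 kW = 500 W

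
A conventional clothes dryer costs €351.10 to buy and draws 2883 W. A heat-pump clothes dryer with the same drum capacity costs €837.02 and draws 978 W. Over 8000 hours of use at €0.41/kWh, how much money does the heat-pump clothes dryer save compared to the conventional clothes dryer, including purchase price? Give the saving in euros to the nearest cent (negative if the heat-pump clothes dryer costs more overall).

€5762.48

conventional clothes dryer: €351.10 + (2883/1000) kW × 8000 h × €0.41 = €351.10 + €9456.24 = €9807.34
heat-pump clothes dryer: €837.02 + (978/1000) kW × 8000 h × €0.41 = €837.02 + €3207.84 = €4044.86
Saving = €9807.34 − €4044.86 = €5762.48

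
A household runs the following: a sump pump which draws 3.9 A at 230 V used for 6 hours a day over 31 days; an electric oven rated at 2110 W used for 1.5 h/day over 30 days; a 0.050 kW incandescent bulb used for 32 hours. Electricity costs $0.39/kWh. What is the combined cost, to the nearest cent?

sump pump: Power = 3.9 A × 230 V = 897 W = 0.897 kW
sump pump: Runtime = 6 h/day × 31 days = 186 h
sump pump: 0.897 kW × 186 h = 166.842 kWh
electric oven: Runtime = 1.5 h/day × 30 days = 45 h
electric oven: 2.11 kW × 45 h = 94.95 kWh
incandescent bulb: 0.05 kW × 32 h = 1.6 kWh
Total energy = 263.392 kWh
Cost = 263.392 × $0.39 = $102.72

$102.72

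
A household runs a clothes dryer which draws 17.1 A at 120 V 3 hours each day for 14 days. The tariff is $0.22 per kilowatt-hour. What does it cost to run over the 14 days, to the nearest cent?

Power = 17.1 A × 120 V = 2052 W = 2.052 kW
Runtime = 3 h/day × 14 days = 42 h
Energy = 2.052 kW × 42 h = 86.184 kWh
Cost = 86.184 kWh × $0.22/kWh = $18.96

$18.96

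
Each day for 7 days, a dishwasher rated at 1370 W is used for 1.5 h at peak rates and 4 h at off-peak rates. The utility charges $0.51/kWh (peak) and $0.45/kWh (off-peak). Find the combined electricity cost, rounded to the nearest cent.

Peak energy = 1.37 kW × 1.5 h × 7 = 14.385 kWh
Off-peak energy = 1.37 kW × 4 h × 7 = 38.36 kWh
Cost = 14.385 × $0.51 + 38.36 × $0.45 = $7.33635 + $17.262 = $24.60

$24.60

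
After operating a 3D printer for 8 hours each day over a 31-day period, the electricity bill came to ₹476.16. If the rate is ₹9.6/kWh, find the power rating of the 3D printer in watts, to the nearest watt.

200 W

Energy = ₹476.16 ÷ ₹9.6/kWh = 49.6 kWh
Runtime = 8 h/day × 31 days = 248 h
Power = 49.6 kWh ÷ 248 h = 0.2 kW = 200 W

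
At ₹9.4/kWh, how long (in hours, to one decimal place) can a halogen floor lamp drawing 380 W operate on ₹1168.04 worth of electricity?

Energy available = ₹1168.04 ÷ ₹9.4/kWh = 124.2596 kWh
Hours = 124.2596 kWh ÷ 0.38 kW = 327.0 h

327.0 h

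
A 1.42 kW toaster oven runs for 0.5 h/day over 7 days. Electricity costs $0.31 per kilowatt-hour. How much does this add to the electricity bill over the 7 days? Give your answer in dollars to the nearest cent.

Runtime = 0.5 h/day × 7 days = 3.5 h
Energy = 1.42 kW × 3.5 h = 4.97 kWh
Cost = 4.97 kWh × $0.31/kWh = $1.54

$1.54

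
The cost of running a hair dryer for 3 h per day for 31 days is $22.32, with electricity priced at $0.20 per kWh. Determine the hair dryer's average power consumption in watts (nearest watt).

Energy = $22.32 ÷ $0.20/kWh = 111.6 kWh
Runtime = 3 h/day × 31 days = 93 h
Power = 111.6 kWh ÷ 93 h = 1.2 kW = 1200 W

1200 W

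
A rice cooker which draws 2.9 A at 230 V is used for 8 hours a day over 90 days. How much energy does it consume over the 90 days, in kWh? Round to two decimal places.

480.24 kWh

Power = 2.9 A × 230 V = 667 W = 0.667 kW
Runtime = 8 h/day × 90 days = 720 h
Energy = 0.667 kW × 720 h = 480.24 kWh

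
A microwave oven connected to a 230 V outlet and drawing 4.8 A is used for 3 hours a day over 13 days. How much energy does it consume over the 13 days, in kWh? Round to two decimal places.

Power = 4.8 A × 230 V = 1104 W = 1.104 kW
Runtime = 3 h/day × 13 days = 39 h
Energy = 1.104 kW × 39 h = 43.056 kWh ≈ 43.06 kWh

43.06 kWh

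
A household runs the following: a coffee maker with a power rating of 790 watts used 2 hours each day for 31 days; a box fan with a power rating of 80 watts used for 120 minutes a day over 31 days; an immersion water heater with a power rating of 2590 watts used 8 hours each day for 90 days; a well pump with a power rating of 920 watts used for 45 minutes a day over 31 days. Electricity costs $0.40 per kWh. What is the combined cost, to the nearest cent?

coffee maker: Runtime = 2 h/day × 31 days = 62 h
coffee maker: 0.79 kW × 62 h = 48.98 kWh
box fan: Runtime = 120 min × 31 = 3720 min = 62 h
box fan: 0.08 kW × 62 h = 4.96 kWh
immersion water heater: Runtime = 8 h/day × 90 days = 720 h
immersion water heater: 2.59 kW × 720 h = 1864.8 kWh
well pump: Runtime = 45 min × 31 = 1395 min = 23.25 h
well pump: 0.92 kW × 23.25 h = 21.39 kWh
Total energy = 1940.13 kWh
Cost = 1940.13 × $0.40 = $776.05

$776.05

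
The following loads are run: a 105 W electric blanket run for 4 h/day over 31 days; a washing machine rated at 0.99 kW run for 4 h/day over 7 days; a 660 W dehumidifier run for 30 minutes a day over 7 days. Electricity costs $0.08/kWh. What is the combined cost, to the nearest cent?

$3.44

electric blanket: Runtime = 4 h/day × 31 days = 124 h
electric blanket: 0.105 kW × 124 h = 13.02 kWh
washing machine: Runtime = 4 h/day × 7 days = 28 h
washing machine: 0.99 kW × 28 h = 27.72 kWh
dehumidifier: Runtime = 30 min × 7 = 210 min = 3.5 h
dehumidifier: 0.66 kW × 3.5 h = 2.31 kWh
Total energy = 43.05 kWh
Cost = 43.05 × $0.08 = $3.44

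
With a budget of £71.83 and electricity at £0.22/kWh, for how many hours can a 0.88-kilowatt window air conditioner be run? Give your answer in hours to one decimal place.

371.0 h

Energy available = £71.83 ÷ £0.22/kWh = 326.5 kWh
Hours = 326.5 kWh ÷ 0.88 kW = 371.0 h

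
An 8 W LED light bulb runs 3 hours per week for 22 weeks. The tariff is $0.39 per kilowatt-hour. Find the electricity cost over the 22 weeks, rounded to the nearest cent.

$0.21

Runtime = 3 h/week × 22 weeks = 66 h
Energy = 0.008 kW × 66 h = 0.528 kWh
Cost = 0.528 kWh × $0.39/kWh = $0.21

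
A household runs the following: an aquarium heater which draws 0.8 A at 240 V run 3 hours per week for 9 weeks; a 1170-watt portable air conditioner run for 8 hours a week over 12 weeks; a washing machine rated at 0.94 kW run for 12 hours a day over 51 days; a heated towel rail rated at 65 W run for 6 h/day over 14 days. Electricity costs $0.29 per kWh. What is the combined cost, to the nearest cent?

aquarium heater: Power = 0.8 A × 240 V = 192 W = 0.192 kW
aquarium heater: Runtime = 3 h/week × 9 weeks = 27 h
aquarium heater: 0.192 kW × 27 h = 5.184 kWh
portable air conditioner: Runtime = 8 h/week × 12 weeks = 96 h
portable air conditioner: 1.17 kW × 96 h = 112.32 kWh
washing machine: Runtime = 12 h/day × 51 days = 612 h
washing machine: 0.94 kW × 612 h = 575.28 kWh
heated towel rail: Runtime = 6 h/day × 14 days = 84 h
heated towel rail: 0.065 kW × 84 h = 5.46 kWh
Total energy = 698.244 kWh
Cost = 698.244 × $0.29 = $202.49

$202.49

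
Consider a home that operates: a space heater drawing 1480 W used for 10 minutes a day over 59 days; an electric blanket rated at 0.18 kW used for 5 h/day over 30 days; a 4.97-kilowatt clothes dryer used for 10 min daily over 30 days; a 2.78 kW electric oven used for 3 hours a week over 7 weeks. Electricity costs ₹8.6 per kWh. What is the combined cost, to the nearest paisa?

space heater: Runtime = 10 min × 59 = 590 min = 9.833333… h
space heater: 1.48 kW × 9.833333… h = 14.553333… kWh
electric blanket: Runtime = 5 h/day × 30 days = 150 h
electric blanket: 0.18 kW × 150 h = 27 kWh
clothes dryer: Runtime = 10 min × 30 = 300 min = 5 h
clothes dryer: 4.97 kW × 5 h = 24.85 kWh
electric oven: Runtime = 3 h/week × 7 weeks = 21 h
electric oven: 2.78 kW × 21 h = 58.38 kWh
Total energy = 124.783333… kWh
Cost = 124.783333… × ₹8.6 = ₹1073.14

₹1073.14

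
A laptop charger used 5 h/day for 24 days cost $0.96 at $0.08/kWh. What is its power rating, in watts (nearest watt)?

100 W

Energy = $0.96 ÷ $0.08/kWh = 12 kWh
Runtime = 5 h/day × 24 days = 120 h
Power = 12 kWh ÷ 120 h = 0.1 kW = 100 W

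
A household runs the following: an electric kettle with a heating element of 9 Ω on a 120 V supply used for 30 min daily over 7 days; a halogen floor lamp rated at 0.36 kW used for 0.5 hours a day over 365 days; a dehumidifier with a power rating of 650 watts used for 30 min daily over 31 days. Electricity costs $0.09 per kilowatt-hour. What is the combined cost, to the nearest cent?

$7.32

electric kettle: Power = V²/R = 120²/9 = 1600 W = 1.6 kW
electric kettle: Runtime = 30 min × 7 = 210 min = 3.5 h
electric kettle: 1.6 kW × 3.5 h = 5.6 kWh
halogen floor lamp: Runtime = 0.5 h/day × 365 days = 182.5 h
halogen floor lamp: 0.36 kW × 182.5 h = 65.7 kWh
dehumidifier: Runtime = 30 min × 31 = 930 min = 15.5 h
dehumidifier: 0.65 kW × 15.5 h = 10.075 kWh
Total energy = 81.375 kWh
Cost = 81.375 × $0.09 = $7.32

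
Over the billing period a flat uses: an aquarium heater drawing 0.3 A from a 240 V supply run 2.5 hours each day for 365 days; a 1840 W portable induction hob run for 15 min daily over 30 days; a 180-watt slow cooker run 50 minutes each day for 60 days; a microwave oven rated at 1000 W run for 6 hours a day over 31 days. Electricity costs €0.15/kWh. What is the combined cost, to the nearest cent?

€41.18

aquarium heater: Power = 0.3 A × 240 V = 72 W = 0.072 kW
aquarium heater: Runtime = 2.5 h/day × 365 days = 912.5 h
aquarium heater: 0.072 kW × 912.5 h = 65.7 kWh
portable induction hob: Runtime = 15 min × 30 = 450 min = 7.5 h
portable induction hob: 1.84 kW × 7.5 h = 13.8 kWh
slow cooker: Runtime = 50 min × 60 = 3000 min = 50 h
slow cooker: 0.18 kW × 50 h = 9 kWh
microwave oven: Runtime = 6 h/day × 31 days = 186 h
microwave oven: 1 kW × 186 h = 186 kWh
Total energy = 274.5 kWh
Cost = 274.5 × €0.15 = €41.18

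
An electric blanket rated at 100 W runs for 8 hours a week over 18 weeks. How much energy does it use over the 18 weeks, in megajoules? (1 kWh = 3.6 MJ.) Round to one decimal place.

Runtime = 8 h/week × 18 weeks = 144 h
Energy = 0.1 kW × 144 h = 14.4 kWh
= 14.4 × 3.6 MJ = 51.8 MJ

51.8 MJ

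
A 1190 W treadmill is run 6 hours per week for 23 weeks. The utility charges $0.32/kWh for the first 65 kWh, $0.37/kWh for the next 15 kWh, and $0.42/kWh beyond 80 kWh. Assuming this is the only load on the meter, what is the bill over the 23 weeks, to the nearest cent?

$61.72

Runtime = 6 h/week × 23 weeks = 138 h
Energy = 1.19 kW × 138 h = 164.22 kWh
Tier 1 (0–65 kWh): 65 × $0.32 = $20.8
Tier 2 (65–80 kWh): 15 × $0.37 = $5.55
Above 80 kWh: 84.22 × $0.42 = $35.3724
Bill = $61.72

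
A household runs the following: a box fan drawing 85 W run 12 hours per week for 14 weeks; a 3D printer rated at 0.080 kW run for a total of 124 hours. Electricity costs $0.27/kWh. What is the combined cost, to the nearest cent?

box fan: Runtime = 12 h/week × 14 weeks = 168 h
box fan: 0.085 kW × 168 h = 14.28 kWh
3D printer: 0.08 kW × 124 h = 9.92 kWh
Total energy = 24.2 kWh
Cost = 24.2 × $0.27 = $6.53

$6.53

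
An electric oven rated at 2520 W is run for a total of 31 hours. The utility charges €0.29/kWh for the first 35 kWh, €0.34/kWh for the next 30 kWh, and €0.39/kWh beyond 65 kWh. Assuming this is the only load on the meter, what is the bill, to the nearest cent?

Energy = 2.52 kW × 31 h = 78.12 kWh
Tier 1 (0–35 kWh): 35 × €0.29 = €10.15
Tier 2 (35–65 kWh): 30 × €0.34 = €10.2
Above 65 kWh: 13.12 × €0.39 = €5.1168
Bill = €25.47

€25.47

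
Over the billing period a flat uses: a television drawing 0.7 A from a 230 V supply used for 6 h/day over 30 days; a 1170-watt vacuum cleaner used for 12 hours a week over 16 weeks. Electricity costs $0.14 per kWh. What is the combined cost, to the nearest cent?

television: Power = 0.7 A × 230 V = 161 W = 0.161 kW
television: Runtime = 6 h/day × 30 days = 180 h
television: 0.161 kW × 180 h = 28.98 kWh
vacuum cleaner: Runtime = 12 h/week × 16 weeks = 192 h
vacuum cleaner: 1.17 kW × 192 h = 224.64 kWh
Total energy = 253.62 kWh
Cost = 253.62 × $0.14 = $35.51

$35.51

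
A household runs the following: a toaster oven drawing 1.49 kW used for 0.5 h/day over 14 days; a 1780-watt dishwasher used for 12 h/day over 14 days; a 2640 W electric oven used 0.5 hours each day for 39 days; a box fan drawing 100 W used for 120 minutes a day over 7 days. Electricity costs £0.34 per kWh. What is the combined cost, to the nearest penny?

£123.20

toaster oven: Runtime = 0.5 h/day × 14 days = 7 h
toaster oven: 1.49 kW × 7 h = 10.43 kWh
dishwasher: Runtime = 12 h/day × 14 days = 168 h
dishwasher: 1.78 kW × 168 h = 299.04 kWh
electric oven: Runtime = 0.5 h/day × 39 days = 19.5 h
electric oven: 2.64 kW × 19.5 h = 51.48 kWh
box fan: Runtime = 120 min × 7 = 840 min = 14 h
box fan: 0.1 kW × 14 h = 1.4 kWh
Total energy = 362.35 kWh
Cost = 362.35 × £0.34 = £123.20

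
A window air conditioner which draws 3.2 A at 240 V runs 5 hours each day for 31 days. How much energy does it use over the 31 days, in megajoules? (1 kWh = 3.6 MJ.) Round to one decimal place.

428.5 MJ

Power = 3.2 A × 240 V = 768 W = 0.768 kW
Runtime = 5 h/day × 31 days = 155 h
Energy = 0.768 kW × 155 h = 119.04 kWh
= 119.04 × 3.6 MJ = 428.5 MJ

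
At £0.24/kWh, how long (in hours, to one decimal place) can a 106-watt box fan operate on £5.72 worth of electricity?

Energy available = £5.72 ÷ £0.24/kWh = 23.8333 kWh
Hours = 23.8333 kWh ÷ 0.106 kW = 224.8 h

224.8 h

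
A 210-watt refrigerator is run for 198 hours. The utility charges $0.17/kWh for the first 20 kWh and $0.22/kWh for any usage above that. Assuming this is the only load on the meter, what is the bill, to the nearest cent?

Energy = 0.21 kW × 198 h = 41.58 kWh
Tier 1 (0–20 kWh): 20 × $0.17 = $3.4
Above 20 kWh: 21.58 × $0.22 = $4.7476
Bill = $8.15

$8.15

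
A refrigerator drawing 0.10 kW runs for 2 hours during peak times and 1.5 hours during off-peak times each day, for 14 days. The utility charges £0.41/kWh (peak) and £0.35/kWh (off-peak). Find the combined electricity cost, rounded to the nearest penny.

£1.88

Peak energy = 0.1 kW × 2 h × 14 = 2.8 kWh
Off-peak energy = 0.1 kW × 1.5 h × 14 = 2.1 kWh
Cost = 2.8 × £0.41 + 2.1 × £0.35 = £1.148 + £0.735 = £1.88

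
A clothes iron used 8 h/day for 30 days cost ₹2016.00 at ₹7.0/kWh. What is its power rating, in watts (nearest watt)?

1200 W

Energy = ₹2016.00 ÷ ₹7.0/kWh = 288 kWh
Runtime = 8 h/day × 30 days = 240 h
Power = 288 kWh ÷ 240 h = 1.2 kW = 1200 W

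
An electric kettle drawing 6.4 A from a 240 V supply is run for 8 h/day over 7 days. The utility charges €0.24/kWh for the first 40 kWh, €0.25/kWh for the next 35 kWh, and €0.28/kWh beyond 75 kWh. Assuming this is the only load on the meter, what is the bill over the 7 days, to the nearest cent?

€21.43

Power = 6.4 A × 240 V = 1536 W = 1.536 kW
Runtime = 8 h/day × 7 days = 56 h
Energy = 1.536 kW × 56 h = 86.016 kWh
Tier 1 (0–40 kWh): 40 × €0.24 = €9.6
Tier 2 (40–75 kWh): 35 × €0.25 = €8.75
Above 75 kWh: 11.016 × €0.28 = €3.08448
Bill = €21.43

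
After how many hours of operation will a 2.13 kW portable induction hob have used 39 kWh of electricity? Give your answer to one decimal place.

18.3 h

Hours = 39 kWh ÷ 2.13 kW = 18.3 h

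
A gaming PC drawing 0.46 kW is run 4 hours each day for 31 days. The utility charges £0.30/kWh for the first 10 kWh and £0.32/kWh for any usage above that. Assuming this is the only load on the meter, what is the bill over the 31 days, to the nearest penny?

Runtime = 4 h/day × 31 days = 124 h
Energy = 0.46 kW × 124 h = 57.04 kWh
Tier 1 (0–10 kWh): 10 × £0.30 = £3
Above 10 kWh: 47.04 × £0.32 = £15.0528
Bill = £18.05

£18.05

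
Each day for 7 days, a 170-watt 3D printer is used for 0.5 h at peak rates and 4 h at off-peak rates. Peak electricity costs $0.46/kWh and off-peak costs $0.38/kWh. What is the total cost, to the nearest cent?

Peak energy = 0.17 kW × 0.5 h × 7 = 0.595 kWh
Off-peak energy = 0.17 kW × 4 h × 7 = 4.76 kWh
Cost = 0.595 × $0.46 + 4.76 × $0.38 = $0.2737 + $1.8088 = $2.08

$2.08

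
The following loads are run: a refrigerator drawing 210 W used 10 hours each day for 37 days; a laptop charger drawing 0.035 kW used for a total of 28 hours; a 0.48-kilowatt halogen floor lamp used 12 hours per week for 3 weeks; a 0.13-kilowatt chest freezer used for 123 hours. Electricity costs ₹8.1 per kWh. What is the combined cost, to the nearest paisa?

refrigerator: Runtime = 10 h/day × 37 days = 370 h
refrigerator: 0.21 kW × 370 h = 77.7 kWh
laptop charger: 0.035 kW × 28 h = 0.98 kWh
halogen floor lamp: Runtime = 12 h/week × 3 weeks = 36 h
halogen floor lamp: 0.48 kW × 36 h = 17.28 kWh
chest freezer: 0.13 kW × 123 h = 15.99 kWh
Total energy = 111.95 kWh
Cost = 111.95 × ₹8.1 = ₹906.80

₹906.80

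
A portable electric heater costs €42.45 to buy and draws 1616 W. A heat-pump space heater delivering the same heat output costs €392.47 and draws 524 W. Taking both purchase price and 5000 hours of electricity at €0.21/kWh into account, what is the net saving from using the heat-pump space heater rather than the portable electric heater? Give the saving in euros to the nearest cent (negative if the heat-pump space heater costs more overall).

€796.58

portable electric heater: €42.45 + (1616/1000) kW × 5000 h × €0.21 = €42.45 + €1696.8 = €1739.25
heat-pump space heater: €392.47 + (524/1000) kW × 5000 h × €0.21 = €392.47 + €550.2 = €942.67
Saving = €1739.25 − €942.67 = €796.58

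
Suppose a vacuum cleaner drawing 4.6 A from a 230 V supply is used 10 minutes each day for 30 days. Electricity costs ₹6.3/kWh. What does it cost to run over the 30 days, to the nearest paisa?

₹33.33

Power = 4.6 A × 230 V = 1058 W = 1.058 kW
Runtime = 10 min × 30 = 300 min = 5 h
Energy = 1.058 kW × 5 h = 5.29 kWh
Cost = 5.29 kWh × ₹6.3/kWh = ₹33.33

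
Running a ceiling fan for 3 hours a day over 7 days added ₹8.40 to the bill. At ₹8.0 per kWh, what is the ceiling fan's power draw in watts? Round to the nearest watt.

50 W

Energy = ₹8.40 ÷ ₹8.0/kWh = 1.05 kWh
Runtime = 3 h/day × 7 days = 21 h
Power = 1.05 kWh ÷ 21 h = 0.05 kW = 50 W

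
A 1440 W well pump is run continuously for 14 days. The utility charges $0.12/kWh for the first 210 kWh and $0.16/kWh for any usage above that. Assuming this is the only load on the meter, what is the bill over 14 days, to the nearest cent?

$69.01

Runtime = 24 h × 14 = 336 h
Energy = 1.44 kW × 336 h = 483.84 kWh
Tier 1 (0–210 kWh): 210 × $0.12 = $25.2
Above 210 kWh: 273.84 × $0.16 = $43.8144
Bill = $69.01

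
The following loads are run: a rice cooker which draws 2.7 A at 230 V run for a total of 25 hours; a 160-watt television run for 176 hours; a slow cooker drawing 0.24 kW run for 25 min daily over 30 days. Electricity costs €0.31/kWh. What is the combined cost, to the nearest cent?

€14.47

rice cooker: Power = 2.7 A × 230 V = 621 W = 0.621 kW
rice cooker: 0.621 kW × 25 h = 15.525 kWh
television: 0.16 kW × 176 h = 28.16 kWh
slow cooker: Runtime = 25 min × 30 = 750 min = 12.5 h
slow cooker: 0.24 kW × 12.5 h = 3 kWh
Total energy = 46.685 kWh
Cost = 46.685 × €0.31 = €14.47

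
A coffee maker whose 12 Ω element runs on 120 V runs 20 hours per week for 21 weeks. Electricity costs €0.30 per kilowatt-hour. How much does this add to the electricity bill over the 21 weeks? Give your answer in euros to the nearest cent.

Power = V²/R = 120²/12 = 1200 W = 1.2 kW
Runtime = 20 h/week × 21 weeks = 420 h
Energy = 1.2 kW × 420 h = 504 kWh
Cost = 504 kWh × €0.30/kWh = €151.20

€151.20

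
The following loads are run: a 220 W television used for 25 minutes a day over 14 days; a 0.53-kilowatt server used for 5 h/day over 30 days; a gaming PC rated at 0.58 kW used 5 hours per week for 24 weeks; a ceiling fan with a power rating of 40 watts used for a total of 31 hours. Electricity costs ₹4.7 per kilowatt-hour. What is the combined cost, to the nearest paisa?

₹712.63

television: Runtime = 25 min × 14 = 350 min = 5.833333… h
television: 0.22 kW × 5.833333… h = 1.283333… kWh
server: Runtime = 5 h/day × 30 days = 150 h
server: 0.53 kW × 150 h = 79.5 kWh
gaming PC: Runtime = 5 h/week × 24 weeks = 120 h
gaming PC: 0.58 kW × 120 h = 69.6 kWh
ceiling fan: 0.04 kW × 31 h = 1.24 kWh
Total energy = 151.623333… kWh
Cost = 151.623333… × ₹4.7 = ₹712.63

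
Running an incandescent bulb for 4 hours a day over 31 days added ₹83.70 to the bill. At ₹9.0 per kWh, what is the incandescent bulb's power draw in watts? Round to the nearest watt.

Energy = ₹83.70 ÷ ₹9.0/kWh = 9.3 kWh
Runtime = 4 h/day × 31 days = 124 h
Power = 9.3 kWh ÷ 124 h = 0.075 kW = 75 W

75 W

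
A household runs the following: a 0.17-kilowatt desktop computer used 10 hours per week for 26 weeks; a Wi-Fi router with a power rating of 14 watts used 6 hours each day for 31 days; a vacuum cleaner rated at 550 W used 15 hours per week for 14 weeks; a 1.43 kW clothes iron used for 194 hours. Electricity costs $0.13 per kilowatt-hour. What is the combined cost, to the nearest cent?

$57.16

desktop computer: Runtime = 10 h/week × 26 weeks = 260 h
desktop computer: 0.17 kW × 260 h = 44.2 kWh
Wi-Fi router: Runtime = 6 h/day × 31 days = 186 h
Wi-Fi router: 0.014 kW × 186 h = 2.604 kWh
vacuum cleaner: Runtime = 15 h/week × 14 weeks = 210 h
vacuum cleaner: 0.55 kW × 210 h = 115.5 kWh
clothes iron: 1.43 kW × 194 h = 277.42 kWh
Total energy = 439.724 kWh
Cost = 439.724 × $0.13 = $57.16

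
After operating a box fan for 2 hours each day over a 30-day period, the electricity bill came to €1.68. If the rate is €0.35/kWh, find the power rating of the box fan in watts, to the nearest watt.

Energy = €1.68 ÷ €0.35/kWh = 4.8 kWh
Runtime = 2 h/day × 30 days = 60 h
Power = 4.8 kWh ÷ 60 h = 0.08 kW = 80 W

80 W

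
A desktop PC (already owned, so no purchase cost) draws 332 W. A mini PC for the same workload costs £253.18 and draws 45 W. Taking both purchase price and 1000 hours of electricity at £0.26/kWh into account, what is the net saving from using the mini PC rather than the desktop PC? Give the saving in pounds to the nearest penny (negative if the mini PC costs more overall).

desktop PC: £0.00 + (332/1000) kW × 1000 h × £0.26 = £0.00 + £86.32 = £86.32
mini PC: £253.18 + (45/1000) kW × 1000 h × £0.26 = £253.18 + £11.7 = £264.88
Saving = £86.32 − £264.88 = −£178.56

-£178.56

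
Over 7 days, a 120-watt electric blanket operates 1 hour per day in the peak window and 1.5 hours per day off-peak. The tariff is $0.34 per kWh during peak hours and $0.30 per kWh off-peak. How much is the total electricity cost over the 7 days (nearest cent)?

$0.66

Peak energy = 0.12 kW × 1 h × 7 = 0.84 kWh
Off-peak energy = 0.12 kW × 1.5 h × 7 = 1.26 kWh
Cost = 0.84 × $0.34 + 1.26 × $0.30 = $0.2856 + $0.378 = $0.66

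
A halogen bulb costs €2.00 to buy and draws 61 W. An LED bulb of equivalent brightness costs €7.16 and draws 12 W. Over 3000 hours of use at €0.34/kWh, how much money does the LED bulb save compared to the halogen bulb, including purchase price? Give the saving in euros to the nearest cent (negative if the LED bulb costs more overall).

halogen bulb: €2.00 + (61/1000) kW × 3000 h × €0.34 = €2.00 + €62.22 = €64.22
LED bulb: €7.16 + (12/1000) kW × 3000 h × €0.34 = €7.16 + €12.24 = €19.4
Saving = €64.22 − €19.4 = €44.82

€44.82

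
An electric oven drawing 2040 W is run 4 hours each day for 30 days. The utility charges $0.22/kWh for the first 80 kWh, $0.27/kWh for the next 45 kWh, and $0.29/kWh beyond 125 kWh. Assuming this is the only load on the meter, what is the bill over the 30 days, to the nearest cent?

$64.49

Runtime = 4 h/day × 30 days = 120 h
Energy = 2.04 kW × 120 h = 244.8 kWh
Tier 1 (0–80 kWh): 80 × $0.22 = $17.6
Tier 2 (80–125 kWh): 45 × $0.27 = $12.15
Above 125 kWh: 119.8 × $0.29 = $34.742
Bill = $64.49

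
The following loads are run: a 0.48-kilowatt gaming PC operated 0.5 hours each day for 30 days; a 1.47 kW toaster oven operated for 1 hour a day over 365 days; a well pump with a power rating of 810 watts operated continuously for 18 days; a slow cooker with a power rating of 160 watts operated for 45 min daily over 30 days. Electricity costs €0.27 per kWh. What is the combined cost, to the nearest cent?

gaming PC: Runtime = 0.5 h/day × 30 days = 15 h
gaming PC: 0.48 kW × 15 h = 7.2 kWh
toaster oven: Runtime = 1 h/day × 365 days = 365 h
toaster oven: 1.47 kW × 365 h = 536.55 kWh
well pump: Runtime = 24 h × 18 = 432 h
well pump: 0.81 kW × 432 h = 349.92 kWh
slow cooker: Runtime = 45 min × 30 = 1350 min = 22.5 h
slow cooker: 0.16 kW × 22.5 h = 3.6 kWh
Total energy = 897.27 kWh
Cost = 897.27 × €0.27 = €242.26

€242.26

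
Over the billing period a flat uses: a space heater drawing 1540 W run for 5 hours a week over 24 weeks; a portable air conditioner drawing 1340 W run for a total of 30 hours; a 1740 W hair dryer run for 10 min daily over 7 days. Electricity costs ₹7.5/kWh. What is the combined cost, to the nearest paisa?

₹1702.73

space heater: Runtime = 5 h/week × 24 weeks = 120 h
space heater: 1.54 kW × 120 h = 184.8 kWh
portable air conditioner: 1.34 kW × 30 h = 40.2 kWh
hair dryer: Runtime = 10 min × 7 = 70 min = 1.166666… h
hair dryer: 1.74 kW × 1.166666… h = 2.03 kWh
Total energy = 227.03 kWh
Cost = 227.03 × ₹7.5 = ₹1702.73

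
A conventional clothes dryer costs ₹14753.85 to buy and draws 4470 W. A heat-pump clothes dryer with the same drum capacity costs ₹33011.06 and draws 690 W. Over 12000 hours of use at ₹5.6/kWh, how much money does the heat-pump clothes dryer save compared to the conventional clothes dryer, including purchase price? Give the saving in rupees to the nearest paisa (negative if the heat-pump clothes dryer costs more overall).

₹235758.79

conventional clothes dryer: ₹14753.85 + (4470/1000) kW × 12000 h × ₹5.6 = ₹14753.85 + ₹300384 = ₹315137.85
heat-pump clothes dryer: ₹33011.06 + (690/1000) kW × 12000 h × ₹5.6 = ₹33011.06 + ₹46368 = ₹79379.06
Saving = ₹315137.85 − ₹79379.06 = ₹235758.79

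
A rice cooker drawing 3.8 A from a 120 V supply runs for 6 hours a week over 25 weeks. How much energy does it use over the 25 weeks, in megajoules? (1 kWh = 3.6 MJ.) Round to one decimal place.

246.2 MJ

Power = 3.8 A × 120 V = 456 W = 0.456 kW
Runtime = 6 h/week × 25 weeks = 150 h
Energy = 0.456 kW × 150 h = 68.4 kWh
= 68.4 × 3.6 MJ = 246.2 MJ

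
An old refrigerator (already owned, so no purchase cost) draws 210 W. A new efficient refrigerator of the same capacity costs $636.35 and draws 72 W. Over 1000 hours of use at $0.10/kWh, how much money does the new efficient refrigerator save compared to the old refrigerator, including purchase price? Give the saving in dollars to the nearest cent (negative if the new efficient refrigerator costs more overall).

-$622.55

old refrigerator: $0.00 + (210/1000) kW × 1000 h × $0.10 = $0.00 + $21 = $21
new efficient refrigerator: $636.35 + (72/1000) kW × 1000 h × $0.10 = $636.35 + $7.2 = $643.55
Saving = $21 − $643.55 = −$622.55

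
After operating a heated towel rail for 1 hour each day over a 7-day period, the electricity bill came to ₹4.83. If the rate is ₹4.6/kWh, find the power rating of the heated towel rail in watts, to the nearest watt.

150 W

Energy = ₹4.83 ÷ ₹4.6/kWh = 1.05 kWh
Runtime = 1 h/day × 7 days = 7 h
Power = 1.05 kWh ÷ 7 h = 0.15 kW = 150 W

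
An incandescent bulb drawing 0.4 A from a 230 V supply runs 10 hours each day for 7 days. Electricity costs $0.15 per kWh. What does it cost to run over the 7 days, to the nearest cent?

Power = 0.4 A × 230 V = 92 W = 0.092 kW
Runtime = 10 h/day × 7 days = 70 h
Energy = 0.092 kW × 70 h = 6.44 kWh
Cost = 6.44 kWh × $0.15/kWh = $0.97

$0.97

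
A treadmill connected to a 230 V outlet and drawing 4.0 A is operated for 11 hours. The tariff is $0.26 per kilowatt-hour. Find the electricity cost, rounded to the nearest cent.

$2.63

Power = 4.0 A × 230 V = 920 W = 0.92 kW
Energy = 0.92 kW × 11 h = 10.12 kWh
Cost = 10.12 kWh × $0.26/kWh = $2.63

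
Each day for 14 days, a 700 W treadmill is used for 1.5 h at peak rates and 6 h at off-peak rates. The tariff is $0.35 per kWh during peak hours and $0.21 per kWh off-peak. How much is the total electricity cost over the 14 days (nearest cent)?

$17.49

Peak energy = 0.7 kW × 1.5 h × 14 = 14.7 kWh
Off-peak energy = 0.7 kW × 6 h × 14 = 58.8 kWh
Cost = 14.7 × $0.35 + 58.8 × $0.21 = $5.145 + $12.348 = $17.49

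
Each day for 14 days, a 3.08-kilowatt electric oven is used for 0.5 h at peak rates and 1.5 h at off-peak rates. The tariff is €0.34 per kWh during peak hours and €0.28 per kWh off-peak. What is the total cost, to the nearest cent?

€25.44

Peak energy = 3.08 kW × 0.5 h × 14 = 21.56 kWh
Off-peak energy = 3.08 kW × 1.5 h × 14 = 64.68 kWh
Cost = 21.56 × €0.34 + 64.68 × €0.28 = €7.3304 + €18.1104 = €25.44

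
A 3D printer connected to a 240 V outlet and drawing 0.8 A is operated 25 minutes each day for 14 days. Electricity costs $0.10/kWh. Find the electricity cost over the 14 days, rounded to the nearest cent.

Power = 0.8 A × 240 V = 192 W = 0.192 kW
Runtime = 25 min × 14 = 350 min = 5.833333… h
Energy = 0.192 kW × 5.833333… h = 1.12 kWh
Cost = 1.12 kWh × $0.10/kWh = $0.11

$0.11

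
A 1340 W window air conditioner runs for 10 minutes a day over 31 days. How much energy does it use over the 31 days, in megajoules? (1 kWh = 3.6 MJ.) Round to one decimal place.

24.9 MJ

Runtime = 10 min × 31 = 310 min = 5.166666… h
Energy = 1.34 kW × 5.166666… h = 6.923333… kWh
= 6.923333… × 3.6 MJ = 24.9 MJ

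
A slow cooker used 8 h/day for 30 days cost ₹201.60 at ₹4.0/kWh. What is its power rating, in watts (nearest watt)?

210 W

Energy = ₹201.60 ÷ ₹4.0/kWh = 50.4 kWh
Runtime = 8 h/day × 30 days = 240 h
Power = 50.4 kWh ÷ 240 h = 0.21 kW = 210 W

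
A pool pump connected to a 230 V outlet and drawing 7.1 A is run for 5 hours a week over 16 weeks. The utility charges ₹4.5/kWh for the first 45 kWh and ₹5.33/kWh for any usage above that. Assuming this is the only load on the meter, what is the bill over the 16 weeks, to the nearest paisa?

₹658.96

Power = 7.1 A × 230 V = 1633 W = 1.633 kW
Runtime = 5 h/week × 16 weeks = 80 h
Energy = 1.633 kW × 80 h = 130.64 kWh
Tier 1 (0–45 kWh): 45 × ₹4.5 = ₹202.5
Above 45 kWh: 85.64 × ₹5.33 = ₹456.4612
Bill = ₹658.96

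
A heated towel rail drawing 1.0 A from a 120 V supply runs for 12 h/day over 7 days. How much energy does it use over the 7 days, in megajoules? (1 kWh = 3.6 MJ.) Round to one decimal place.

36.3 MJ

Power = 1.0 A × 120 V = 120 W = 0.12 kW
Runtime = 12 h/day × 7 days = 84 h
Energy = 0.12 kW × 84 h = 10.08 kWh
= 10.08 × 3.6 MJ = 36.3 MJ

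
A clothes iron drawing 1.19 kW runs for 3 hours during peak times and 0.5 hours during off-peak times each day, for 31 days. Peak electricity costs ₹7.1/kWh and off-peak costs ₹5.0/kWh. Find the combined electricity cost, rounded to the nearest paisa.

Peak energy = 1.19 kW × 3 h × 31 = 110.67 kWh
Off-peak energy = 1.19 kW × 0.5 h × 31 = 18.445 kWh
Cost = 110.67 × ₹7.1 + 18.445 × ₹5.0 = ₹785.757 + ₹92.225 = ₹877.98

₹877.98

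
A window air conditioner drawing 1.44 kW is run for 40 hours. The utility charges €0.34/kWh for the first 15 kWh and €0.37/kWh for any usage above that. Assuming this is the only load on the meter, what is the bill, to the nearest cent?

Energy = 1.44 kW × 40 h = 57.6 kWh
Tier 1 (0–15 kWh): 15 × €0.34 = €5.1
Above 15 kWh: 42.6 × €0.37 = €15.762
Bill = €20.86

€20.86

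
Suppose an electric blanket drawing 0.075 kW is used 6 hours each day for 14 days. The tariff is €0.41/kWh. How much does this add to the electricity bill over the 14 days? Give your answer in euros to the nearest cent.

€2.58

Runtime = 6 h/day × 14 days = 84 h
Energy = 0.075 kW × 84 h = 6.3 kWh
Cost = 6.3 kWh × €0.41/kWh = €2.58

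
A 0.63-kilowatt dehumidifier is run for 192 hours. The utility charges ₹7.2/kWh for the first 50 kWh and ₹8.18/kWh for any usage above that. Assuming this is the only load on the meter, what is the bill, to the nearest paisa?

Energy = 0.63 kW × 192 h = 120.96 kWh
Tier 1 (0–50 kWh): 50 × ₹7.2 = ₹360
Above 50 kWh: 70.96 × ₹8.18 = ₹580.4528
Bill = ₹940.45

₹940.45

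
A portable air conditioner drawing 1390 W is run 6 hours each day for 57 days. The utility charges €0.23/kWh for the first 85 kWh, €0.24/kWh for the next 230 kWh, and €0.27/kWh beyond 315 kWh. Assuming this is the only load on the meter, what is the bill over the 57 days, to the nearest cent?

Runtime = 6 h/day × 57 days = 342 h
Energy = 1.39 kW × 342 h = 475.38 kWh
Tier 1 (0–85 kWh): 85 × €0.23 = €19.55
Tier 2 (85–315 kWh): 230 × €0.24 = €55.2
Above 315 kWh: 160.38 × €0.27 = €43.3026
Bill = €118.05

€118.05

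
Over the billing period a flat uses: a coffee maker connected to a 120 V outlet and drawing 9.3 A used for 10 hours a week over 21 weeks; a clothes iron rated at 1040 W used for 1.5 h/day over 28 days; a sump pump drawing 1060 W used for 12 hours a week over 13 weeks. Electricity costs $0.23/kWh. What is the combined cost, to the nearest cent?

$101.98

coffee maker: Power = 9.3 A × 120 V = 1116 W = 1.116 kW
coffee maker: Runtime = 10 h/week × 21 weeks = 210 h
coffee maker: 1.116 kW × 210 h = 234.36 kWh
clothes iron: Runtime = 1.5 h/day × 28 days = 42 h
clothes iron: 1.04 kW × 42 h = 43.68 kWh
sump pump: Runtime = 12 h/week × 13 weeks = 156 h
sump pump: 1.06 kW × 156 h = 165.36 kWh
Total energy = 443.4 kWh
Cost = 443.4 × $0.23 = $101.98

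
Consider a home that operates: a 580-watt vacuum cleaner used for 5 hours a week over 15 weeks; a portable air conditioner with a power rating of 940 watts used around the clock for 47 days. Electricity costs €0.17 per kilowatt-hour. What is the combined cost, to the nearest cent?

€187.65

vacuum cleaner: Runtime = 5 h/week × 15 weeks = 75 h
vacuum cleaner: 0.58 kW × 75 h = 43.5 kWh
portable air conditioner: Runtime = 24 h × 47 = 1128 h
portable air conditioner: 0.94 kW × 1128 h = 1060.32 kWh
Total energy = 1103.82 kWh
Cost = 1103.82 × €0.17 = €187.65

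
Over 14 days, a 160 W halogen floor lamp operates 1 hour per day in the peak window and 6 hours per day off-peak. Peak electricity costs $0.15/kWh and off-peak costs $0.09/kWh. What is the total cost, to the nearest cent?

$1.55

Peak energy = 0.16 kW × 1 h × 14 = 2.24 kWh
Off-peak energy = 0.16 kW × 6 h × 14 = 13.44 kWh
Cost = 2.24 × $0.15 + 13.44 × $0.09 = $0.336 + $1.2096 = $1.55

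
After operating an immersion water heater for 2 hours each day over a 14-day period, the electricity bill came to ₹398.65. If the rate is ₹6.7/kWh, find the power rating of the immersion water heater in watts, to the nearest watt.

2125 W

Energy = ₹398.65 ÷ ₹6.7/kWh = 59.5 kWh
Runtime = 2 h/day × 14 days = 28 h
Power = 59.5 kWh ÷ 28 h = 2.125 kW = 2125 W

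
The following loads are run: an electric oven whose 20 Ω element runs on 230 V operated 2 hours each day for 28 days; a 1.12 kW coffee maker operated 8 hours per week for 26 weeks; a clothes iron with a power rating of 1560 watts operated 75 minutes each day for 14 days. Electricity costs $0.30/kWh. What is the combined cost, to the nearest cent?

electric oven: Power = V²/R = 230²/20 = 2645 W = 2.645 kW
electric oven: Runtime = 2 h/day × 28 days = 56 h
electric oven: 2.645 kW × 56 h = 148.12 kWh
coffee maker: Runtime = 8 h/week × 26 weeks = 208 h
coffee maker: 1.12 kW × 208 h = 232.96 kWh
clothes iron: Runtime = 75 min × 14 = 1050 min = 17.5 h
clothes iron: 1.56 kW × 17.5 h = 27.3 kWh
Total energy = 408.38 kWh
Cost = 408.38 × $0.30 = $122.51

$122.51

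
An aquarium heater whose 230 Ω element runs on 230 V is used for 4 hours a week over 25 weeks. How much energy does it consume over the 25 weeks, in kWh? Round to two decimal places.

23.00 kWh

Power = V²/R = 230²/230 = 230 W = 0.23 kW
Runtime = 4 h/week × 25 weeks = 100 h
Energy = 0.23 kW × 100 h = 23 kWh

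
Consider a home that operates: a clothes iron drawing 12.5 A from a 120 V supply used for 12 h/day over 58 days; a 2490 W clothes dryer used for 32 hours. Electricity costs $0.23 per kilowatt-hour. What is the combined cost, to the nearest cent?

clothes iron: Power = 12.5 A × 120 V = 1500 W = 1.5 kW
clothes iron: Runtime = 12 h/day × 58 days = 696 h
clothes iron: 1.5 kW × 696 h = 1044 kWh
clothes dryer: 2.49 kW × 32 h = 79.68 kWh
Total energy = 1123.68 kWh
Cost = 1123.68 × $0.23 = $258.45

$258.45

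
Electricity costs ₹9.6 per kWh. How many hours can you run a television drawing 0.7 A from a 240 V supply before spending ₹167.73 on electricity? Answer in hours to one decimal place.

Power = 0.7 A × 240 V = 168 W = 0.168 kW
Energy available = ₹167.73 ÷ ₹9.6/kWh = 17.4719 kWh
Hours = 17.4719 kWh ÷ 0.168 kW = 104.0 h

104.0 h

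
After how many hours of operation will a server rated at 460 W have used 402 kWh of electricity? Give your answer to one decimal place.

873.9 h

Hours = 402 kWh ÷ 0.46 kW = 873.9 h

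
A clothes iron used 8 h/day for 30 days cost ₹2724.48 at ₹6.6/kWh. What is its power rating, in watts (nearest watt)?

1720 W

Energy = ₹2724.48 ÷ ₹6.6/kWh = 412.8 kWh
Runtime = 8 h/day × 30 days = 240 h
Power = 412.8 kWh ÷ 240 h = 1.72 kW = 1720 W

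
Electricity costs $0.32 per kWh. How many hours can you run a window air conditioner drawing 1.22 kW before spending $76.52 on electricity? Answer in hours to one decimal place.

Energy available = $76.52 ÷ $0.32/kWh = 239.125 kWh
Hours = 239.125 kWh ÷ 1.22 kW = 196.0 h

196.0 h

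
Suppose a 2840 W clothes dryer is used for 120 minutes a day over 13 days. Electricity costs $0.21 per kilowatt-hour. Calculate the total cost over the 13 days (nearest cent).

Runtime = 120 min × 13 = 1560 min = 26 h
Energy = 2.84 kW × 26 h = 73.84 kWh
Cost = 73.84 kWh × $0.21/kWh = $15.51

$15.51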